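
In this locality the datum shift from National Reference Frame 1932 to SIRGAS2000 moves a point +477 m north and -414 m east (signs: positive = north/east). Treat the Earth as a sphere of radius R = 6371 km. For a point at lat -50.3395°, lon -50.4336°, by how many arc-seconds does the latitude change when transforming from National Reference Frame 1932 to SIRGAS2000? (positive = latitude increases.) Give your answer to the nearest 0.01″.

Δφ = 15.44″

On a sphere of radius R, 1 rad of latitude = R, so Δφ = ΔN / R = 477.0 / 6371000 = 7.4871e-05 rad = 15.443″.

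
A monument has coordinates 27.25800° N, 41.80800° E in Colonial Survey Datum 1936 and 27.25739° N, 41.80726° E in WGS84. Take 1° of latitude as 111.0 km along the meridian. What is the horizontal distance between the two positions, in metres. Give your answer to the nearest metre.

100 m

Δφ = 27.25739° − 27.25800° = -0.00061°; Δλ = 41.80726° − 41.80800° = -0.00074°.
ΔN = Δφ × 111000 = -67.7 m; ΔE = Δλ × 111000 × cos(27.25800°) = -0.00074 × 111000 × 0.888953 = -73.0 m.
Distance = √(ΔE² + ΔN²) = √((-73.0)² + (-67.7)²) = 99.6 m.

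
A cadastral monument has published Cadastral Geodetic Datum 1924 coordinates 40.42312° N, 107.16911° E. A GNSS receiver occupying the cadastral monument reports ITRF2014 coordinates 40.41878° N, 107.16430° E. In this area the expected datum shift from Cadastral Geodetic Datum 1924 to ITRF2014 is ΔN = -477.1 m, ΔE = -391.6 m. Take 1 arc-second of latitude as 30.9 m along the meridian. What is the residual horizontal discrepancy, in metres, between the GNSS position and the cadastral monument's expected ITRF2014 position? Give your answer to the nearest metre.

17 m

Observed coordinate differences: Δφ = -0.00434°, Δλ = -0.00481°.
Converting to metres (1° lat = 111240 m, cos φ = 0.761277): observed ΔN = -482.8 m, observed ΔE = -407.3 m.
Subtracting the expected shift leaves a residual of -482.8 − (-477.1) = -5.7 m north and -407.3 − (-391.6) = -15.7 m east.
Residual distance = √((-5.7)² + (-15.7)²) = 16.7 m.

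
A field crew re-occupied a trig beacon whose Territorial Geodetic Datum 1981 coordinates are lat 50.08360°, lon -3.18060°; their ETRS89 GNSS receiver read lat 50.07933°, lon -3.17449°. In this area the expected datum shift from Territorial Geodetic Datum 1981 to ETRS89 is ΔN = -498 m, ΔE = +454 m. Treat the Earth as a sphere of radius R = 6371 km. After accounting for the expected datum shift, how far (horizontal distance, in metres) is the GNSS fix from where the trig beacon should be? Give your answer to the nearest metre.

29 m

Observed coordinate differences: Δφ = -0.00427°, Δλ = +0.00611°.
Converting to metres (1° lat = 111195 m, cos φ = 0.641669): observed ΔN = -474.8 m, observed ΔE = 436.0 m.
Subtracting the expected shift leaves a residual of -474.8 − (-498) = 23.2 m north and 436.0 − (454) = -18.0 m east.
Residual distance = √(23.2² + (-18.0)²) = 29.4 m.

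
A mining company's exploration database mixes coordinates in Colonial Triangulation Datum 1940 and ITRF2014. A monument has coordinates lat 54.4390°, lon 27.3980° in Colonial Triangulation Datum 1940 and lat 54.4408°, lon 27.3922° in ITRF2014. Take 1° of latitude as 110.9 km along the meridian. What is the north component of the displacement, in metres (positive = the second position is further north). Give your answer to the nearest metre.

ΔN = 200 m

Δφ = 54.4408° − 54.4390° = +0.0018°; Δλ = 27.3922° − 27.3980° = -0.0058°.
ΔN = Δφ × 110900 = 199.6 m; ΔE = Δλ × 110900 × cos(54.4390°) = -0.0058 × 110900 × 0.581569 = -374.1 m.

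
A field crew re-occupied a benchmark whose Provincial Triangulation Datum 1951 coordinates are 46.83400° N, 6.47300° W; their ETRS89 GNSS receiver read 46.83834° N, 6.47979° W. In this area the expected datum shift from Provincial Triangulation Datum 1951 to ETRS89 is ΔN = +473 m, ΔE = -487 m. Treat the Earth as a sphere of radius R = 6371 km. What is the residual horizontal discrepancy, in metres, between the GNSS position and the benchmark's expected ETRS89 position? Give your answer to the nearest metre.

Observed coordinate differences: Δφ = +0.00434°, Δλ = -0.00679°.
Converting to metres (1° lat = 111195 m, cos φ = 0.684114): observed ΔN = 482.6 m, observed ΔE = -516.5 m.
Subtracting the expected shift leaves a residual of 482.6 − (473) = 9.6 m north and -516.5 − (-487) = -29.5 m east.
Residual distance = √(9.6² + (-29.5)²) = 31.0 m.

31 m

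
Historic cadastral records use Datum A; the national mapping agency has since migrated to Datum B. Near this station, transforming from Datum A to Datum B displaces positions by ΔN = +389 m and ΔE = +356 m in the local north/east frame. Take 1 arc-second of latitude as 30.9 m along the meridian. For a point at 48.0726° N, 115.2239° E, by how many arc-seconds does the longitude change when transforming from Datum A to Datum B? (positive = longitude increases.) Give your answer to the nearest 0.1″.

At latitude 48.0726°, cos φ = 0.668188.
1″ of longitude at this latitude = 30.90 × cos φ = 20.6470 m, so Δλ = 356.0 / 20.6470 = 17.242″.

Δλ = 17.2″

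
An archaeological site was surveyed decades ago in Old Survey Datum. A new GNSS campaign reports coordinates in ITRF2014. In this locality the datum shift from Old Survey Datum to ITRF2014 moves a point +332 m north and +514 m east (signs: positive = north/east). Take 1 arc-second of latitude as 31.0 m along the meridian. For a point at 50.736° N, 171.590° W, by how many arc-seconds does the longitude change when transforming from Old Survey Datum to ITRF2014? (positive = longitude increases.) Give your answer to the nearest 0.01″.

At latitude 50.736°, cos φ = 0.632895.
1″ of longitude at this latitude = 31.00 × cos φ = 19.6197 m, so Δλ = 514.0 / 19.6197 = 26.198″.

Δλ = 26.20″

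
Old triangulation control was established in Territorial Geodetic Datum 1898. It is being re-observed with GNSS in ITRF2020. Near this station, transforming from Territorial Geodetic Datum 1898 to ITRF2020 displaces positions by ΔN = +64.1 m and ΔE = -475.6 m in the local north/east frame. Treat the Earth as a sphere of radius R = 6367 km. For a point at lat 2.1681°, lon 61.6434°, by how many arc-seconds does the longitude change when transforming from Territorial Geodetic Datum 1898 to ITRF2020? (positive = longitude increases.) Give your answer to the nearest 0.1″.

Δλ = -15.4″

At latitude 2.1681°, cos φ = 0.999284.
One radian of longitude at latitude φ spans R cos φ, so Δλ = ΔE / (R cos φ) = -475.6 / (6367000 × 0.999284) = -7.4751e-05 rad = -15.419″.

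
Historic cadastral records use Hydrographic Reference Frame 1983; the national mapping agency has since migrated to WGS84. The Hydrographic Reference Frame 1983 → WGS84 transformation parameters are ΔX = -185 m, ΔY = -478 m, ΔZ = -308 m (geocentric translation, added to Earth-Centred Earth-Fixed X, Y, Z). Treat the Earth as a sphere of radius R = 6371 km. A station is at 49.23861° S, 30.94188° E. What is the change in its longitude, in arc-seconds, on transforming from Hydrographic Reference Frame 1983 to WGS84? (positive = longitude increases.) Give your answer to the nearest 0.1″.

Δλ = -15.6″

sin φ = -0.757435, cos φ = 0.652910, sin λ = 0.514168, cos λ = 0.857689.
East component: ΔE = −sin λ·ΔX + cos λ·ΔY = −(0.514168)(-185) + (0.857689)(-478) = -314.85 m.
1° of latitude spans πR/180 = 111195 m; at latitude φ, 1° of longitude spans that × cos φ = 72600.3 m, so Δλ = -314.85 / 72600.3 × 3600 = -15.613″.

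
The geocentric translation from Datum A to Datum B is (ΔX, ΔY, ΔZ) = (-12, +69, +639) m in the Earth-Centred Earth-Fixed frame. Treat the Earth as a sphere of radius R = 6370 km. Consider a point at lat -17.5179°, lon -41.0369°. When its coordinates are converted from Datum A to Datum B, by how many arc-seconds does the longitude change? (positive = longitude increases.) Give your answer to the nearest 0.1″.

Δλ = 1.5″

sin φ = -0.301004, cos φ = 0.953623, sin λ = -0.656545, cos λ = 0.754287.
East component: ΔE = −sin λ·ΔX + cos λ·ΔY = −(-0.656545)(-12) + (0.754287)(69) = 44.17 m.
1° of latitude spans πR/180 = 111177 m; at latitude φ, 1° of longitude spans that × cos φ = 106021.4 m, so Δλ = 44.17 / 106021.4 × 3600 = 1.500″.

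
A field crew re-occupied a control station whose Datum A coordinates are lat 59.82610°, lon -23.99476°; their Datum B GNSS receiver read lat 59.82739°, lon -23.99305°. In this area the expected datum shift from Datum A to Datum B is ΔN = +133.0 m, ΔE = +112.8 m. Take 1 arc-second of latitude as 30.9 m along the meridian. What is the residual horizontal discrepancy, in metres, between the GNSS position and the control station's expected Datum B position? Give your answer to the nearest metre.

20 m

Observed coordinate differences: Δφ = +0.00129°, Δλ = +0.00171°.
Converting to metres (1° lat = 111240 m, cos φ = 0.502626): observed ΔN = 143.5 m, observed ΔE = 95.6 m.
Subtracting the expected shift leaves a residual of 143.5 − (133.0) = 10.5 m north and 95.6 − (112.8) = -17.2 m east.
Residual distance = √(10.5² + (-17.2)²) = 20.1 m.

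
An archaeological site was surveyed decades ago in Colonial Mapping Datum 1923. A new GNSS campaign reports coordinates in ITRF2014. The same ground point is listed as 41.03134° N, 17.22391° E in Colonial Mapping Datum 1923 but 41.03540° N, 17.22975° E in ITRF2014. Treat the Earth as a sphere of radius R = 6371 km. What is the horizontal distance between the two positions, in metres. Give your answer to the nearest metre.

Δφ = 41.03540° − 41.03134° = +0.00406°; Δλ = 17.22975° − 17.22391° = +0.00584°.
1° along a meridian = πR/180 = 111195 m.
ΔN = Δφ × 111195 = 451.5 m; ΔE = Δλ × 111195 × cos(41.03134°) = +0.00584 × 111195 × 0.754351 = 489.9 m.
Distance = √(ΔE² + ΔN²) = √(489.9² + 451.5²) = 666.2 m.

666 m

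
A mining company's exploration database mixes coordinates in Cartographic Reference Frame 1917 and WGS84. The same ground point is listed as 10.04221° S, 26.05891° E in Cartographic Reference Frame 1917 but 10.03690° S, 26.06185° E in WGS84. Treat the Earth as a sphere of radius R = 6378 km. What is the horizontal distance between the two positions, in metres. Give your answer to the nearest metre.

Δφ = -10.03690° − -10.04221° = +0.00531°; Δλ = 26.06185° − 26.05891° = +0.00294°.
1° along a meridian = πR/180 = 111317 m.
ΔN = Δφ × 111317 = 591.1 m; ΔE = Δλ × 111317 × cos(-10.04221°) = +0.00294 × 111317 × 0.984680 = 322.3 m.
Distance = √(ΔE² + ΔN²) = √(322.3² + 591.1²) = 673.2 m.

673 m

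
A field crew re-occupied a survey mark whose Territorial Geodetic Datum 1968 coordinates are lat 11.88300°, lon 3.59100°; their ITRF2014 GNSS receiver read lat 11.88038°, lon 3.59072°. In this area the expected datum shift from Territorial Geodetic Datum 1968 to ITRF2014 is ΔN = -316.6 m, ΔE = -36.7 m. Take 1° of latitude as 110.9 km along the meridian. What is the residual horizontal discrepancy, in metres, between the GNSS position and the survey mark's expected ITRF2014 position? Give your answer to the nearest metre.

Observed coordinate differences: Δφ = -0.00262°, Δλ = -0.00028°.
Converting to metres (1° lat = 110900 m, cos φ = 0.978570): observed ΔN = -290.6 m, observed ΔE = -30.4 m.
Subtracting the expected shift leaves a residual of -290.6 − (-316.6) = 26.0 m north and -30.4 − (-36.7) = 6.3 m east.
Residual distance = √(26.0² + 6.3²) = 26.8 m.

27 m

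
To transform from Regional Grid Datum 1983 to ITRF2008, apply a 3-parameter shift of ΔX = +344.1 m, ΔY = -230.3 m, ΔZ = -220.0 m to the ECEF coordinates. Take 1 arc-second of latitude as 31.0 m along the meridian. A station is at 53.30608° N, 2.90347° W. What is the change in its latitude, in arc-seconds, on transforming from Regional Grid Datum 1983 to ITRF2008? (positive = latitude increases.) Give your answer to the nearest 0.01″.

sin φ = 0.801839, cos φ = 0.597540, sin λ = -0.050653, cos λ = 0.998716.
North component: ΔN = −sin φ cos λ·ΔX − sin φ sin λ·ΔY + cos φ·ΔZ = −(0.801839)(0.998716)(344.1) − (0.801839)(-0.050653)(-230.3) + (0.597540)(-220.0) = -416.37 m.
1° of latitude spans 3600 × 31.00 = 111600 m, so Δφ = -416.37 / 111600 × 3600 = -13.431″.

Δφ = -13.43″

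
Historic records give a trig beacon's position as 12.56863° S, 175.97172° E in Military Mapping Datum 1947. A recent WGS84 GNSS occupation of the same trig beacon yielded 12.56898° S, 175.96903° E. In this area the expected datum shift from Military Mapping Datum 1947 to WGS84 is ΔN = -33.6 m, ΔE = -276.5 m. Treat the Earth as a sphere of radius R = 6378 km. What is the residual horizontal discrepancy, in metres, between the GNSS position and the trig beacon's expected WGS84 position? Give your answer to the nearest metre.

17 m

Observed coordinate differences: Δφ = -0.00035°, Δλ = -0.00269°.
Converting to metres (1° lat = 111317 m, cos φ = 0.976036): observed ΔN = -39.0 m, observed ΔE = -292.3 m.
Subtracting the expected shift leaves a residual of -39.0 − (-33.6) = -5.4 m north and -292.3 − (-276.5) = -15.8 m east.
Residual distance = √((-5.4)² + (-15.8)²) = 16.7 m.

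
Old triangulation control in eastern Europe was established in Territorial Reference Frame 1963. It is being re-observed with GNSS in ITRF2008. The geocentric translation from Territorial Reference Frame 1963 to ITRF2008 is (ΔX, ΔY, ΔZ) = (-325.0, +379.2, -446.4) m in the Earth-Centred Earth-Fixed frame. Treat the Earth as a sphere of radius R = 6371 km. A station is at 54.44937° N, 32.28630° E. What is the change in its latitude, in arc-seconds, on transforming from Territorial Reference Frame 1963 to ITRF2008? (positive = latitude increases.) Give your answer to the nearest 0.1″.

Δφ = -6.5″

sin φ = 0.813602, cos φ = 0.581422, sin λ = 0.534150, cos λ = 0.845390.
North component: ΔN = −sin φ cos λ·ΔX − sin φ sin λ·ΔY + cos φ·ΔZ = −(0.813602)(0.845390)(-325.0) − (0.813602)(0.534150)(379.2) + (0.581422)(-446.4) = -200.80 m.
1° of latitude spans πR/180 = 111195 m, so Δφ = -200.80 / 111195 × 3600 = -6.501″.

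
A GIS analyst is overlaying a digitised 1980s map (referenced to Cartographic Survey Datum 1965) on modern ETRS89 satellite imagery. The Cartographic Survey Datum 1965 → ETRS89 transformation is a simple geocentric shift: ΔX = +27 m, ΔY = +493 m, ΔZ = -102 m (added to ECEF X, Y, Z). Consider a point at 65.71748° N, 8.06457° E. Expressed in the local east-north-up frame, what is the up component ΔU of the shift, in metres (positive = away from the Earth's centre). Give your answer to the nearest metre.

ΔU = -54 m

The local up (radial) axis is (cos φ cos λ, cos φ sin λ, sin φ), giving ΔU = 10.994 + 28.442 − 92.976 = -53.54 m.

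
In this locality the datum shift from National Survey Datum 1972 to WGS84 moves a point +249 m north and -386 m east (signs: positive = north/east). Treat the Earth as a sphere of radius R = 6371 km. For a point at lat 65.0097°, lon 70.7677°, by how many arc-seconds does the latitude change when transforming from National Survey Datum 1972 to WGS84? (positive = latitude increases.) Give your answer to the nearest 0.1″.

Δφ = 8.1″

On a sphere of radius R, 1 rad of latitude = R, so Δφ = ΔN / R = 249.0 / 6371000 = 3.9083e-05 rad = 8.062″.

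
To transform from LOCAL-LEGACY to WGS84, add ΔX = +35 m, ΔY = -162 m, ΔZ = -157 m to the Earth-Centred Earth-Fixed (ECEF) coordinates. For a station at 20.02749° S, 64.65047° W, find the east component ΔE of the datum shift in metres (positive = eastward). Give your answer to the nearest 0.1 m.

The local east axis at (φ, λ) is (−sin λ, cos λ, 0), so ΔE = −sin(-64.65047°)·35 + cos(-64.65047°)·(-162) = -37.73 m.

ΔE = -37.7 m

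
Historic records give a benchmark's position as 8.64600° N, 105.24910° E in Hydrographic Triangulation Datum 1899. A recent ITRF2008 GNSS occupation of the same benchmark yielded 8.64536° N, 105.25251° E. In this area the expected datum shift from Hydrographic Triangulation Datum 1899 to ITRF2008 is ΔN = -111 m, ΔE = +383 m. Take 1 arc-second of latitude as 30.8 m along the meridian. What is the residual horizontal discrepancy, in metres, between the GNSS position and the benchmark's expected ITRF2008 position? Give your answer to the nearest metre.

41 m

Observed coordinate differences: Δφ = -0.00064°, Δλ = +0.00341°.
Converting to metres (1° lat = 110880 m, cos φ = 0.988636): observed ΔN = -71.0 m, observed ΔE = 373.8 m.
Subtracting the expected shift leaves a residual of -71.0 − (-111) = 40.0 m north and 373.8 − (383) = -9.2 m east.
Residual distance = √(40.0² + (-9.2)²) = 41.1 m.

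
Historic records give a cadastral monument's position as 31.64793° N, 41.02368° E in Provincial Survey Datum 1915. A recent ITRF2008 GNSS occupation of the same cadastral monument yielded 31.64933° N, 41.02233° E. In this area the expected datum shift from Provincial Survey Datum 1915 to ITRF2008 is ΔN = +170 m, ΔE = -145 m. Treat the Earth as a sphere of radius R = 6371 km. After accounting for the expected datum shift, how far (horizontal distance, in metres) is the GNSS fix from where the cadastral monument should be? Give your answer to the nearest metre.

Observed coordinate differences: Δφ = +0.00140°, Δλ = -0.00135°.
Converting to metres (1° lat = 111195 m, cos φ = 0.851288): observed ΔN = 155.7 m, observed ΔE = -127.8 m.
Subtracting the expected shift leaves a residual of 155.7 − (170) = -14.3 m north and -127.8 − (-145) = 17.2 m east.
Residual distance = √((-14.3)² + 17.2²) = 22.4 m.

22 m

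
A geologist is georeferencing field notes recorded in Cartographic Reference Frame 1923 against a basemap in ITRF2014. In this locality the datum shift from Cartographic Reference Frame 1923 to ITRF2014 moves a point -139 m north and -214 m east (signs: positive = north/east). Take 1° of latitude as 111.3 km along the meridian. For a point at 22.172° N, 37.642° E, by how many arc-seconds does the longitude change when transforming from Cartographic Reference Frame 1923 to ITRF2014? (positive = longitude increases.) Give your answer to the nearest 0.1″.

Δλ = -7.5″

At latitude 22.172°, cos φ = 0.926055.
1° of longitude at this latitude = 111.3 × cos φ = 103.07 km, so Δλ = -214.0 / 103069.9 = -0.0020763° = -7.475″.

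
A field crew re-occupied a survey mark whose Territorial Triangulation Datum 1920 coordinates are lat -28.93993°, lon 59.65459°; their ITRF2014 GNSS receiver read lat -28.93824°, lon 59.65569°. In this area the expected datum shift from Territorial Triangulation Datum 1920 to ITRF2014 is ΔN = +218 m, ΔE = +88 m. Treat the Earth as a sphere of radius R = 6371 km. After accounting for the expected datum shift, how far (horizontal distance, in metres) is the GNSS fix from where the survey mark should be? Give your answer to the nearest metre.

Observed coordinate differences: Δφ = +0.00169°, Δλ = +0.00110°.
Converting to metres (1° lat = 111195 m, cos φ = 0.875128): observed ΔN = 187.9 m, observed ΔE = 107.0 m.
Subtracting the expected shift leaves a residual of 187.9 − (218) = -30.1 m north and 107.0 − (88) = 19.0 m east.
Residual distance = √((-30.1)² + 19.0²) = 35.6 m.

36 m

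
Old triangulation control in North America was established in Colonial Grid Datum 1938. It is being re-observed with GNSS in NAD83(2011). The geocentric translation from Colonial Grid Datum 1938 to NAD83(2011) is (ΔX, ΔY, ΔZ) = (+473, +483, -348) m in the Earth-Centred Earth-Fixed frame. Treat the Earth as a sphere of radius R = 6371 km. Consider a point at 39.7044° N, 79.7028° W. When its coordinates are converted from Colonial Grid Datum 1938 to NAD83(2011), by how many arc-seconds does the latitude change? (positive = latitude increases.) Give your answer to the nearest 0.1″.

sin φ = 0.638827, cos φ = 0.769350, sin λ = -0.983894, cos λ = 0.178754.
North component: ΔN = −sin φ cos λ·ΔX − sin φ sin λ·ΔY + cos φ·ΔZ = −(0.638827)(0.178754)(473) − (0.638827)(-0.983894)(483) + (0.769350)(-348) = -18.16 m.
1° of latitude spans πR/180 = 111195 m, so Δφ = -18.16 / 111195 × 3600 = -0.588″.

Δφ = -0.6″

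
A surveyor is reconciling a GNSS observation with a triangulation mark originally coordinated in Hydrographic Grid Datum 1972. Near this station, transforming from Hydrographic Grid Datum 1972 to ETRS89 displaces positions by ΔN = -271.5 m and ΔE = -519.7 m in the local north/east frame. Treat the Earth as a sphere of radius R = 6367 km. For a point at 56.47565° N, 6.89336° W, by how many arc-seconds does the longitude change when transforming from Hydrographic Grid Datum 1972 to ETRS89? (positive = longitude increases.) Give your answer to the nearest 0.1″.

Δλ = -30.5″

At latitude 56.47565°, cos φ = 0.552291.
One radian of longitude at latitude φ spans R cos φ, so Δλ = ΔE / (R cos φ) = -519.7 / (6367000 × 0.552291) = -1.4779e-04 rad = -30.484″.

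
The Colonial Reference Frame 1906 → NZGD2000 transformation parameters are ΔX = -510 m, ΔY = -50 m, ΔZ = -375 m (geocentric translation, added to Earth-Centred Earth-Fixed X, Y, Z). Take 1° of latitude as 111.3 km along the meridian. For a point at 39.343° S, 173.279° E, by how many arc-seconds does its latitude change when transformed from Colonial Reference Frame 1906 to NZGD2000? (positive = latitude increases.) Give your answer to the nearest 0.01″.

Δφ = 0.89″

sin φ = -0.633961, cos φ = 0.773365, sin λ = 0.117035, cos λ = -0.993128.
North component: ΔN = −sin φ cos λ·ΔX − sin φ sin λ·ΔY + cos φ·ΔZ = −(-0.633961)(-0.993128)(-510) − (-0.633961)(0.117035)(-50) + (0.773365)(-375) = 27.38 m.
1° of latitude spans 111300 m, so Δφ = 27.38 / 111300 × 3600 = 0.886″.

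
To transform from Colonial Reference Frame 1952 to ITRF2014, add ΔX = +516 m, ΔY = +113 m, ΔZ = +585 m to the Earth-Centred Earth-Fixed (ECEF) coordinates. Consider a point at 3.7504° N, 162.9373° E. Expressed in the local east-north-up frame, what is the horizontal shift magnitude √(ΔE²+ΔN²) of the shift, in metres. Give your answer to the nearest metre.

At φ = 3.7504°, λ = 162.9373°: sin φ = 0.065410, cos φ = 0.997858, sin λ = 0.293418, cos λ = -0.955984.
ΔE = −sin λ·ΔX + cos λ·ΔY = −(0.293418)·(516) + (-0.955984)·(113) = -259.43 m.
ΔN = −sin φ cos λ·ΔX − sin φ sin λ·ΔY + cos φ·ΔZ = −(0.065410)(-0.955984)(516) − (0.065410)(0.293418)(113) + (0.997858)(585) = 613.84 m.
Horizontal magnitude = √(ΔE² + ΔN²) = √((-259.43)² + 613.84²) = 666.41 m.

666 m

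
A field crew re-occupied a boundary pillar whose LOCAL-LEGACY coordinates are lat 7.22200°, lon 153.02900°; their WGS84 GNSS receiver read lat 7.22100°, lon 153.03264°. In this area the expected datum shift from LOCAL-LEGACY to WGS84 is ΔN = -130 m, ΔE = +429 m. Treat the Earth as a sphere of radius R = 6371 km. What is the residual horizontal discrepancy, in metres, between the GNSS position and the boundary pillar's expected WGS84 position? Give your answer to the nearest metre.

33 m

Observed coordinate differences: Δφ = -0.00100°, Δλ = +0.00364°.
Converting to metres (1° lat = 111195 m, cos φ = 0.992067): observed ΔN = -111.2 m, observed ΔE = 401.5 m.
Subtracting the expected shift leaves a residual of -111.2 − (-130) = 18.8 m north and 401.5 − (429) = -27.5 m east.
Residual distance = √(18.8² + (-27.5)²) = 33.3 m.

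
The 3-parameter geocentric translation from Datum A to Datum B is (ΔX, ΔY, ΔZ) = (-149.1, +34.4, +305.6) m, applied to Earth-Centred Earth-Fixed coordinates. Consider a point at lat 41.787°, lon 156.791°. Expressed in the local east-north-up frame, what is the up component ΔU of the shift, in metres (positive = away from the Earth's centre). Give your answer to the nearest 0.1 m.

ΔU = 315.9 m

At φ = 41.787°, λ = 156.791°: sin φ = 0.666363, cos φ = 0.745627, sin λ = 0.394086, cos λ = -0.919073.
ΔU = cos φ cos λ·ΔX + cos φ sin λ·ΔY + sin φ·ΔZ = (0.745627)(-0.919073)(-149.1) + (0.745627)(0.394086)(34.4) + (0.666363)(305.6) = 315.92 m.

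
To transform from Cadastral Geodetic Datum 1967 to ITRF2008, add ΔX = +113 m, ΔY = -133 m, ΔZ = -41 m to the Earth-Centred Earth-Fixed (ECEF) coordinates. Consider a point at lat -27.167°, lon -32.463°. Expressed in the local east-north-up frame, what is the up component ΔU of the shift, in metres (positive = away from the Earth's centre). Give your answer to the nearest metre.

The local up (radial) axis is (cos φ cos λ, cos φ sin λ, sin φ), giving ΔU = 84.824 + 63.513 + 18.720 = 167.06 m.

ΔU = 167 m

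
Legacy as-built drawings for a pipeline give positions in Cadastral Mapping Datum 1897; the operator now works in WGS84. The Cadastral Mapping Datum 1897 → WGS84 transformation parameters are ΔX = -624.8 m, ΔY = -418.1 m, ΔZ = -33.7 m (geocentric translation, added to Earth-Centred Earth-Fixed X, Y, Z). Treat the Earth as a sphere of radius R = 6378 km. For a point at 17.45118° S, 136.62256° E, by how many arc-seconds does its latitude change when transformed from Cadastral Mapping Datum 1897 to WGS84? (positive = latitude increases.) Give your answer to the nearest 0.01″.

Δφ = 0.58″

sin φ = -0.299893, cos φ = 0.953973, sin λ = 0.686801, cos λ = -0.726845.
North component: ΔN = −sin φ cos λ·ΔX − sin φ sin λ·ΔY + cos φ·ΔZ = −(-0.299893)(-0.726845)(-624.8) − (-0.299893)(0.686801)(-418.1) + (0.953973)(-33.7) = 17.93 m.
1° of latitude spans πR/180 = 111317 m, so Δφ = 17.93 / 111317 × 3600 = 0.580″.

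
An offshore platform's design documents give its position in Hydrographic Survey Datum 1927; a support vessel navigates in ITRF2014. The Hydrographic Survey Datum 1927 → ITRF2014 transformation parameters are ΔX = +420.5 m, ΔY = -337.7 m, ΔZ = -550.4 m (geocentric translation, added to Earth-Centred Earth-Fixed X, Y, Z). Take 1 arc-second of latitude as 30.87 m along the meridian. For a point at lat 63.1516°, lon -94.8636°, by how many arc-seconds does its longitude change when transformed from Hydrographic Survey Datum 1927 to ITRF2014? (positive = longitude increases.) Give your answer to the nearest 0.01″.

sin φ = 0.892205, cos φ = 0.451631, sin λ = -0.996399, cos λ = -0.084784.
East component: ΔE = −sin λ·ΔX + cos λ·ΔY = −(-0.996399)(420.5) + (-0.084784)(-337.7) = 447.62 m.
1° of latitude spans 3600 × 30.87 = 111132 m; at latitude φ, 1° of longitude spans that × cos φ = 50190.7 m, so Δλ = 447.62 / 50190.7 × 3600 = 32.106″.

Δλ = 32.11″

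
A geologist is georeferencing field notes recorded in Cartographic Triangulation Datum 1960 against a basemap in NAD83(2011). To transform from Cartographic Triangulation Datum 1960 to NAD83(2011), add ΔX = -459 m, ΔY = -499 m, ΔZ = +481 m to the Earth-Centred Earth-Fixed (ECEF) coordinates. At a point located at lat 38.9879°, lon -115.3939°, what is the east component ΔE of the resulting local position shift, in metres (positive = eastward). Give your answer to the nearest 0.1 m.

ΔE = -200.7 m

At φ = 38.9879°, λ = -115.3939°: sin φ = 0.629156, cos φ = 0.777279, sin λ = -0.903381, cos λ = -0.428839.
ΔE = −sin λ·ΔX + cos λ·ΔY = −(-0.903381)·(-459) + (-0.428839)·(-499) = -200.66 m.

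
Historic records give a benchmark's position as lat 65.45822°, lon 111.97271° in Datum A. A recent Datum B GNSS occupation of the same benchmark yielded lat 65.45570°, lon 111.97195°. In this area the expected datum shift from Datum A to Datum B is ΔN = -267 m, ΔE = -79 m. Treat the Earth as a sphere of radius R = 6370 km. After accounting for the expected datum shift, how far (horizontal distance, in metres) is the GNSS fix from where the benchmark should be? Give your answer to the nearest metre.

Observed coordinate differences: Δφ = -0.00252°, Δλ = -0.00076°.
Converting to metres (1° lat = 111177 m, cos φ = 0.415357): observed ΔN = -280.2 m, observed ΔE = -35.1 m.
Subtracting the expected shift leaves a residual of -280.2 − (-267) = -13.2 m north and -35.1 − (-79) = 43.9 m east.
Residual distance = √((-13.2)² + 43.9²) = 45.8 m.

46 m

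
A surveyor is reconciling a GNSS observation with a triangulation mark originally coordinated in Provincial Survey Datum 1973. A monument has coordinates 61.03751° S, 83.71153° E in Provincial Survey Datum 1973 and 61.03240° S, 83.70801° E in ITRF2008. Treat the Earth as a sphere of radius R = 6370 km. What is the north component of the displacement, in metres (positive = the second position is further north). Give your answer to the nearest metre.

Δφ = -61.03240° − -61.03751° = +0.00511°; Δλ = 83.70801° − 83.71153° = -0.00352°.
1° along a meridian = πR/180 = 111177 m.
ΔN = Δφ × 111177 = 568.1 m; ΔE = Δλ × 111177 × cos(-61.03751°) = -0.00352 × 111177 × 0.484237 = -189.5 m.

ΔN = 568 m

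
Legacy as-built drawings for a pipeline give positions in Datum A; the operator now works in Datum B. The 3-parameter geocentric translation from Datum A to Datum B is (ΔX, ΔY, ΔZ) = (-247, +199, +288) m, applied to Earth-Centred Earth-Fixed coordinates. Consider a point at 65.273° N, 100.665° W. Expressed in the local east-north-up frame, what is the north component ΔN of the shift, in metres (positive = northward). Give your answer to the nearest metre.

ΔN = 257 m

The local north axis is (−sin φ cos λ, −sin φ sin λ, cos φ), giving ΔN = -41.520 + 177.632 + 120.469 = 256.58 m.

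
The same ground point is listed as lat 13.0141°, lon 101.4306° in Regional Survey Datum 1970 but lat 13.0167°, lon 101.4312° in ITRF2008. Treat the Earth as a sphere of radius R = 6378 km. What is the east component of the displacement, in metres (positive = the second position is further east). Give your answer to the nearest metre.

Δφ = 13.0167° − 13.0141° = +0.0026°; Δλ = 101.4312° − 101.4306° = +0.0006°.
1° along a meridian = πR/180 = 111317 m.
ΔN = Δφ × 111317 = 289.4 m; ΔE = Δλ × 111317 × cos(13.0141°) = +0.0006 × 111317 × 0.974315 = 65.1 m.

ΔE = 65 m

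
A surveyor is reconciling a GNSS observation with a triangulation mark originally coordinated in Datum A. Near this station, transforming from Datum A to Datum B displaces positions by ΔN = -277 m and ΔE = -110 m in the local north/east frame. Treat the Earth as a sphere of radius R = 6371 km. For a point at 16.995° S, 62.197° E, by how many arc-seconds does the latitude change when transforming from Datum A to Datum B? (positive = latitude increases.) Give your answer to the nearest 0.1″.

Δφ = -9.0″

On a sphere of radius R, 1 rad of latitude = R, so Δφ = ΔN / R = -277.0 / 6371000 = -4.3478e-05 rad = -8.968″.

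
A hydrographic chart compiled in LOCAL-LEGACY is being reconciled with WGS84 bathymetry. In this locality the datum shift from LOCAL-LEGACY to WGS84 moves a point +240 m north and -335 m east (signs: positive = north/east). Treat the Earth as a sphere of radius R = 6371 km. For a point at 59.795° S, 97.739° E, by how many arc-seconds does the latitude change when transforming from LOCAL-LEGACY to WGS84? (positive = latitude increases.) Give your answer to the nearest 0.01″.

Δφ = 7.77″

On a sphere of radius R, 1 rad of latitude = R, so Δφ = ΔN / R = 240.0 / 6371000 = 3.7671e-05 rad = 7.770″.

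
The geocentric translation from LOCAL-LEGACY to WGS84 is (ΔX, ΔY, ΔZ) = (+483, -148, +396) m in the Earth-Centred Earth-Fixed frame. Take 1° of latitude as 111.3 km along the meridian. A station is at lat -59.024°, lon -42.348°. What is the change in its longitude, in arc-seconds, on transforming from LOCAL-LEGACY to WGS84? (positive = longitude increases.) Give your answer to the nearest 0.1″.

sin φ = -0.857383, cos φ = 0.514679, sin λ = -0.673632, cos λ = 0.739067.
East component: ΔE = −sin λ·ΔX + cos λ·ΔY = −(-0.673632)(483) + (0.739067)(-148) = 215.98 m.
1° of latitude spans 111300 m; at latitude φ, 1° of longitude spans that × cos φ = 57283.8 m, so Δλ = 215.98 / 57283.8 × 3600 = 13.573″.

Δλ = 13.6″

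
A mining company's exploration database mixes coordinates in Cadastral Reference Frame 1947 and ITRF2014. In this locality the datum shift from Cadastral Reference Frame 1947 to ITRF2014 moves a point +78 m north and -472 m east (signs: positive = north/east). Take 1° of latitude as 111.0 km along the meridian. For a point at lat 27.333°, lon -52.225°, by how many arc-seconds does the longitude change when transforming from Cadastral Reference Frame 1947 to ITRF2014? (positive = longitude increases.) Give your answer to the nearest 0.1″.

Δλ = -17.2″

At latitude 27.333°, cos φ = 0.888353.
1° of longitude at this latitude = 111.0 × cos φ = 98.61 km, so Δλ = -472.0 / 98607.2 = -0.0047867° = -17.232″.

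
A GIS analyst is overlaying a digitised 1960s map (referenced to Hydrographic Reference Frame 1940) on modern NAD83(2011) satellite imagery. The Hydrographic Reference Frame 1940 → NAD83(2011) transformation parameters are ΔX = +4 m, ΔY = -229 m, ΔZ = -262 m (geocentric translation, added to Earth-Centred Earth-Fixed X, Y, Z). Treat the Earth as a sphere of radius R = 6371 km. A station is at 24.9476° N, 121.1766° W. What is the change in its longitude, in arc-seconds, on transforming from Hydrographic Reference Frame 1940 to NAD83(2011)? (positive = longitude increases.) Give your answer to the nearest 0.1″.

Δλ = 4.4″

sin φ = 0.421789, cos φ = 0.906694, sin λ = -0.855576, cos λ = -0.517678.
East component: ΔE = −sin λ·ΔX + cos λ·ΔY = −(-0.855576)(4) + (-0.517678)(-229) = 121.97 m.
1° of latitude spans πR/180 = 111195 m; at latitude φ, 1° of longitude spans that × cos φ = 100819.8 m, so Δλ = 121.97 / 100819.8 × 3600 = 4.355″.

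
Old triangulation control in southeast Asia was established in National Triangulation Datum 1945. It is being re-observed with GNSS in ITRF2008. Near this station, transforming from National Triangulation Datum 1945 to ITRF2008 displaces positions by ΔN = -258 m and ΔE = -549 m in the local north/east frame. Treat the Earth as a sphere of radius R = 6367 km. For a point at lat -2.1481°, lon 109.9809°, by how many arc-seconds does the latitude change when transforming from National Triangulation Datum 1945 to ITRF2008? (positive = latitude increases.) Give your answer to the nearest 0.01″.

On a sphere of radius R, 1 rad of latitude = R, so Δφ = ΔN / R = -258.0 / 6367000 = -4.0521e-05 rad = -8.358″.

Δφ = -8.36″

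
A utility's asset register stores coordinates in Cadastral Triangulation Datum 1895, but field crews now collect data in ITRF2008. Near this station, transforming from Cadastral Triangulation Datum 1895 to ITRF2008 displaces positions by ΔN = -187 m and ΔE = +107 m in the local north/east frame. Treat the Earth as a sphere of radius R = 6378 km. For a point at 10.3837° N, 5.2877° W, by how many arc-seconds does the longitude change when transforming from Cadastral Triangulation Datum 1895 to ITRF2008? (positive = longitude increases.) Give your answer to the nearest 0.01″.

Δλ = 3.52″

At latitude 10.3837°, cos φ = 0.983623.
One radian of longitude at latitude φ spans R cos φ, so Δλ = ΔE / (R cos φ) = 107.0 / (6378000 × 0.983623) = 1.7056e-05 rad = 3.518″.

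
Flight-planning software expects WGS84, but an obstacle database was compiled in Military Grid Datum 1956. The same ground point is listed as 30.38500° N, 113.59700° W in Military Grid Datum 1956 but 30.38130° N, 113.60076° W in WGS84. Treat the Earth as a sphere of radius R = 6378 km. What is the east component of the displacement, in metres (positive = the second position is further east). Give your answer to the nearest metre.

ΔE = -361 m

Δφ = 30.38130° − 30.38500° = -0.00370°; Δλ = -113.60076° − -113.59700° = -0.00376°.
1° along a meridian = πR/180 = 111317 m.
ΔN = Δφ × 111317 = -411.9 m; ΔE = Δλ × 111317 × cos(30.38500°) = -0.00376 × 111317 × 0.862646 = -361.1 m.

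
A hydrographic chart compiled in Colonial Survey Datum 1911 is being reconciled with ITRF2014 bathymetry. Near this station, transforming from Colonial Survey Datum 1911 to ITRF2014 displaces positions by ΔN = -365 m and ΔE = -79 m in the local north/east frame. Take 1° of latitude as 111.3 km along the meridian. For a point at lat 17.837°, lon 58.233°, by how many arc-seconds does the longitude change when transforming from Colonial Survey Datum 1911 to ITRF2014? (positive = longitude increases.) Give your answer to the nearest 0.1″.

Δλ = -2.7″

At latitude 17.837°, cos φ = 0.951932.
1° of longitude at this latitude = 111.3 × cos φ = 105.95 km, so Δλ = -79.0 / 105950.0 = -0.0007456° = -2.684″.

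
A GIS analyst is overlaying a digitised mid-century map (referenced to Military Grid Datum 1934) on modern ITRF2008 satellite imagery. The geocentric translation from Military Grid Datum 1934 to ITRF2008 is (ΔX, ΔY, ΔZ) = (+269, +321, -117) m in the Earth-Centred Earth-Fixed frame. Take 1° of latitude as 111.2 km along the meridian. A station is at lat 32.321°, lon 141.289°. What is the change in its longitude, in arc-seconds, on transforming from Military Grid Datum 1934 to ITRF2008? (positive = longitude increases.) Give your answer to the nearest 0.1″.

sin φ = 0.534662, cos φ = 0.845066, sin λ = 0.625392, cos λ = -0.780310.
East component: ΔE = −sin λ·ΔX + cos λ·ΔY = −(0.625392)(269) + (-0.780310)(321) = -418.71 m.
1° of latitude spans 111200 m; at latitude φ, 1° of longitude spans that × cos φ = 93971.3 m, so Δλ = -418.71 / 93971.3 × 3600 = -16.041″.

Δλ = -16.0″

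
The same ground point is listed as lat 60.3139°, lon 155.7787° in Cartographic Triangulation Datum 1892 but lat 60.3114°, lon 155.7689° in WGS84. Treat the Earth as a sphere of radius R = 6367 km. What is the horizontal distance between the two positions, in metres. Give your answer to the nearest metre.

Δφ = 60.3114° − 60.3139° = -0.0025°; Δλ = 155.7689° − 155.7787° = -0.0098°.
1° along a meridian = πR/180 = 111125 m.
ΔN = Δφ × 111125 = -277.8 m; ΔE = Δλ × 111125 × cos(60.3139°) = -0.0098 × 111125 × 0.495248 = -539.3 m.
Distance = √(ΔE² + ΔN²) = √((-539.3)² + (-277.8)²) = 606.7 m.

607 m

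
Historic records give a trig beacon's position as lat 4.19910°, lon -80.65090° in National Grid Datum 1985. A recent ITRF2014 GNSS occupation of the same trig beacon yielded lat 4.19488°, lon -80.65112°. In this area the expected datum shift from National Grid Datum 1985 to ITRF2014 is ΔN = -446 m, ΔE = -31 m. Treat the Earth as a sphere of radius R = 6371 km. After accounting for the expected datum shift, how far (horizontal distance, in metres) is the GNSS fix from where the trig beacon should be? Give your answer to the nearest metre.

24 m

Observed coordinate differences: Δφ = -0.00422°, Δλ = -0.00022°.
Converting to metres (1° lat = 111195 m, cos φ = 0.997316): observed ΔN = -469.2 m, observed ΔE = -24.4 m.
Subtracting the expected shift leaves a residual of -469.2 − (-446) = -23.2 m north and -24.4 − (-31) = 6.6 m east.
Residual distance = √((-23.2)² + 6.6²) = 24.2 m.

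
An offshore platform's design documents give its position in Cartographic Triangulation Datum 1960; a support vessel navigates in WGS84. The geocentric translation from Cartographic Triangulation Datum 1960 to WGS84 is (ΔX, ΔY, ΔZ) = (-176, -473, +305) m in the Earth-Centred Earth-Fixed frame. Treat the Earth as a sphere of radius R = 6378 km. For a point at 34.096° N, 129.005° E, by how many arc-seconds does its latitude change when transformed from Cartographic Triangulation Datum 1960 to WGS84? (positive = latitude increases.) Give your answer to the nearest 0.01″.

Δφ = 12.82″

sin φ = 0.560581, cos φ = 0.828099, sin λ = 0.777091, cos λ = -0.629388.
North component: ΔN = −sin φ cos λ·ΔX − sin φ sin λ·ΔY + cos φ·ΔZ = −(0.560581)(-0.629388)(-176) − (0.560581)(0.777091)(-473) + (0.828099)(305) = 396.52 m.
1° of latitude spans πR/180 = 111317 m, so Δφ = 396.52 / 111317 × 3600 = 12.824″.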